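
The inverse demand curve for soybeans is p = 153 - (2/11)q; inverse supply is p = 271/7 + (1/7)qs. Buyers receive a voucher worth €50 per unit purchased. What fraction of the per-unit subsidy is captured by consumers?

Pre-subsidy: 153 - (2/11)q = 271/7 + (1/7)q gives q* = 352 and p* = 89.
With the rebate, buyers effectively pay pb = ps − 50, where ps is the price sellers receive.
On the curves, pb = 153 - (2/11)q and ps = 271/7 + (1/7)q; the wedge ps − pb = 50 gives 271/7 + (1/7)q − (153 - (2/11)q) = 50, so q' = 506.
Then pb = 153 − (2/11)·506 = 61 and ps = 271/7 + (1/7)·506 = 111.
Buyers' price falls by p* − pb = 89 − 61 = 28; sellers' price rises by ps − p* = 111 − 89 = 22.
So consumers capture 28/50 = 0.56 of each unit of subsidy.

Consumer share = 0.56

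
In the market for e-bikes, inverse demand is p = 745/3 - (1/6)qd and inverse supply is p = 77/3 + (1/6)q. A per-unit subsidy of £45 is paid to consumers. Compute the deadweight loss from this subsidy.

Pre-subsidy: 745/3 - (1/6)q = 77/3 + (1/6)q gives q* = 668 and p* = 137.
With the rebate, buyers effectively pay pb = ps − 45, where ps is the price sellers receive.
On the curves, pb = 745/3 - (1/6)q and ps = 77/3 + (1/6)q; the wedge ps − pb = 45 gives 77/3 + (1/6)q − (745/3 - (1/6)q) = 45, so q' = 803.
Then pb = 745/3 − (1/6)·803 = 114.5 and ps = 77/3 + (1/6)·803 = 159.5.
The subsidy expands output by 803 − 668 = 135 past the efficient level; on those units the gap between marginal cost and willingness to pay runs from 0 up to 45.
DWL = ½ × 45 × 135 = 3037.5.

Deadweight loss = £3037.5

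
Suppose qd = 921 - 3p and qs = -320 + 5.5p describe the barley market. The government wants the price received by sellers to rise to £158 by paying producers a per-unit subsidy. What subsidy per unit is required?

At a seller price of 158, quantity supplied is -320 + 5.5·158 = 549.
Buyers absorb 549 only when they pay pb with 921 − 3·pb = 549, i.e. pb = 124.
s = ps − pb = 158 − 124 = 34.

Required subsidy s = £34 per unit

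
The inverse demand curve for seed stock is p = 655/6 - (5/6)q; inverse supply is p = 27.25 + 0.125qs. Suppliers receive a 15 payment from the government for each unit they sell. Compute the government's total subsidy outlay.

Pre-subsidy: 655/6 - (5/6)q = 27.25 + 0.125q gives q* = 1966/23 and p* = 1745/46.
With the subsidy, sellers receive ps = pb + 15 for each unit, where pb is the price buyers pay.
On the curves, pb = 655/6 - (5/6)q and ps = 27.25 + 0.125q; the wedge ps − pb = 15 gives 27.25 + 0.125q − (655/6 - (5/6)q) = 15, so q' = 2326/23.
Then pb = 655/6 − (5/6)·(2326/23) = 1145/46 and ps = 27.25 + 0.125·(2326/23) = 1835/46.
Government outlay = subsidy × quantity = 15 × 2326/23 = 34890/23.

Government cost = 34890/23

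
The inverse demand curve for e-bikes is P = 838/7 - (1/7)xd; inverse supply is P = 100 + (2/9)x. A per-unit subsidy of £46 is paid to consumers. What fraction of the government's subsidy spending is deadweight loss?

Pre-subsidy: 838/7 - (1/7)x = 100 + (2/9)x gives x* = 54 and P* = 112.
With the rebate, buyers effectively pay Pb = Ps − 46, where Ps is the price sellers receive.
On the curves, Pb = 838/7 - (1/7)x and Ps = 100 + (2/9)x; the wedge Ps − Pb = 46 gives 100 + (2/9)x − (838/7 - (1/7)x) = 46, so x' = 180.
Then Pb = 838/7 − (1/7)·180 = 94 and Ps = 100 + (2/9)·180 = 140.
ΔCS = ½(54 + 180)(112 − 94) = 2106; ΔPS = ½(54 + 180)(140 − 112) = 3276.
Government spending = 46 × 180 = 8280.
DWL = ½ × 46 × (180 − 54) = 2898; fraction = 2898 / 8280 = 0.35.

DWL / government spending = 0.35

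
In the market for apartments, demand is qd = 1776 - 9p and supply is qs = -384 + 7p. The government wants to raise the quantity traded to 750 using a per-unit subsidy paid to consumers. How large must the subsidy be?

Required subsidy s = 48 per unit

At q = 750, invert demand for the buyer price: pb = (1776 − 750)/9 = 114; invert supply for the seller price: ps = (750 − (-384))/7 = 162.
The subsidy must fill the gap: s = ps − pb = 162 − 114 = 48.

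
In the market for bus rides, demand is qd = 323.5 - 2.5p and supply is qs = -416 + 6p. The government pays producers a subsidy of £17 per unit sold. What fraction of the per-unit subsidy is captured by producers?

Pre-subsidy: 323.5 - 2.5p = -416 + 6p gives p* = 87, q* = 106.
With the subsidy, sellers receive ps = pb + 17 for each unit, where pb is the price buyers pay.
Supply in terms of pb becomes qs = -416 + 6(pb + 17) = -314 + 6pb. Setting this equal to demand: 323.5 - 2.5pb = -314 + 6pb, so pb = 75.
Sellers receive ps = 75 + 17 = 92; q' = 323.5 − 2.5·75 = 136.
Buyers' price falls by p* − pb = 87 − 75 = 12; sellers' price rises by ps − p* = 92 − 87 = 5.
So producers capture 5/17 = 5/17 of each unit of subsidy.

Producer share = 5/17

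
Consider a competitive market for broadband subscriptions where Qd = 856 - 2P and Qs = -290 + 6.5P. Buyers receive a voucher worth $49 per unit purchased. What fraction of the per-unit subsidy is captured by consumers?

Pre-subsidy: 856 - 2P = -290 + 6.5P gives P* = 2292/17, Q* = 9968/17.
With the rebate, buyers effectively pay Pb = Ps − 49, where Ps is the price sellers receive.
Demand in terms of Ps becomes Qd = 856 − 2(Ps − 49) = 954 - 2Ps. Setting this equal to supply: 954 - 2Ps = -290 + 6.5Ps, so Ps = 2488/17.
Buyers pay Pb = 2488/17 − 49 = 1655/17; Q' = -290 + 6.5·(2488/17) = 11242/17.
Buyers' price falls by P* − Pb = 2292/17 − 1655/17 = 637/17; sellers' price rises by Ps − P* = 2488/17 − 2292/17 = 196/17.
So consumers capture (637/17)/49 = 13/17 of each unit of subsidy.

Consumer share = 13/17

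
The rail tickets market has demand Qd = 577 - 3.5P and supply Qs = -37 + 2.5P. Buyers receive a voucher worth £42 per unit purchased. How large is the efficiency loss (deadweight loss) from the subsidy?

Deadweight loss = £1286.25

Pre-subsidy: 577 - 3.5P = -37 + 2.5P gives P* = 307/3, Q* = 1313/6.
With the rebate, buyers effectively pay Pb = Ps − 42, where Ps is the price sellers receive.
Demand in terms of Ps becomes Qd = 577 − 3.5(Ps − 42) = 724 - 3.5Ps. Setting this equal to supply: 724 - 3.5Ps = -37 + 2.5Ps, so Ps = 761/6.
Buyers pay Pb = 761/6 − 42 = 509/6; Q' = -37 + 2.5·(761/6) = 3361/12.
The subsidy expands output by 3361/12 − 1313/6 = 61.25 past the efficient level; on those units the gap between marginal cost and willingness to pay runs from 0 up to 42.
DWL = ½ × 42 × 61.25 = 1286.25.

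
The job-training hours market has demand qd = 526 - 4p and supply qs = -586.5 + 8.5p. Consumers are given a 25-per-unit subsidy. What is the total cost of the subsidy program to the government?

Pre-subsidy: 526 - 4p = -586.5 + 8.5p gives p* = 89, q* = 170.
With the rebate, buyers effectively pay pb = ps − 25, where ps is the price sellers receive.
Demand in terms of ps becomes qd = 526 − 4(ps − 25) = 626 - 4ps. Setting this equal to supply: 626 - 4ps = -586.5 + 8.5ps, so ps = 97.
Buyers pay pb = 97 − 25 = 72; q' = -586.5 + 8.5·97 = 238.
Government outlay = subsidy × quantity = 25 × 238 = 5950.

Government cost = 5950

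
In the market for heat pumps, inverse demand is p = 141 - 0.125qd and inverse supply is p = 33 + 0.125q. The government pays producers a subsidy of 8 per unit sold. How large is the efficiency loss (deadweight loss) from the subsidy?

Pre-subsidy: 141 - 0.125q = 33 + 0.125q gives q* = 432 and p* = 87.
With the subsidy, sellers receive ps = pb + 8 for each unit, where pb is the price buyers pay.
On the curves, pb = 141 - 0.125q and ps = 33 + 0.125q; the wedge ps − pb = 8 gives 33 + 0.125q − (141 - 0.125q) = 8, so q' = 464.
Then pb = 141 − 0.125·464 = 83 and ps = 33 + 0.125·464 = 91.
The subsidy expands output by 464 − 432 = 32 past the efficient level; on those units the gap between marginal cost and willingness to pay runs from 0 up to 8.
DWL = ½ × 8 × 32 = 128.

Deadweight loss = 128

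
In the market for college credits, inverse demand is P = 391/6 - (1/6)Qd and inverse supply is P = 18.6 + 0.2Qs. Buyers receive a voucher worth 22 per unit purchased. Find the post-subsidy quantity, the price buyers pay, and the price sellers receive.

Q' = 187; buyers pay 34; sellers receive 56

Pre-subsidy: 391/6 - (1/6)Q = 18.6 + 0.2Q gives Q* = 127 and P* = 44.
With the rebate, buyers effectively pay Pb = Ps − 22, where Ps is the price sellers receive.
On the curves, Pb = 391/6 - (1/6)Q and Ps = 18.6 + 0.2Q; the wedge Ps − Pb = 22 gives 18.6 + 0.2Q − (391/6 - (1/6)Q) = 22, so Q' = 187.
Then Pb = 391/6 − (1/6)·187 = 34 and Ps = 18.6 + 0.2·187 = 56.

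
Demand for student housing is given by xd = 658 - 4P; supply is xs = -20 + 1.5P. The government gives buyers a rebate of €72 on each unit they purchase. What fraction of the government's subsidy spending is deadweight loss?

Pre-subsidy: 658 - 4P = -20 + 1.5P gives P* = 1356/11, x* = 1814/11.
With the rebate, buyers effectively pay Pb = Ps − 72, where Ps is the price sellers receive.
Demand in terms of Ps becomes xd = 658 − 4(Ps − 72) = 946 - 4Ps. Setting this equal to supply: 946 - 4Ps = -20 + 1.5Ps, so Ps = 1932/11.
Buyers pay Pb = 1932/11 − 72 = 1140/11; x' = -20 + 1.5·(1932/11) = 2678/11.
ΔCS = ½(1814/11 + 2678/11)(1356/11 − 1140/11) = 485136/121; ΔPS = ½(1814/11 + 2678/11)(1932/11 − 1356/11) = 1293696/121.
Government spending = 72 × 2678/11 = 192816/11.
DWL = ½ × 72 × (2678/11 − 1814/11) = 31104/11; fraction = (31104/11) / (192816/11) = 216/1339.

DWL / government spending = 216/1339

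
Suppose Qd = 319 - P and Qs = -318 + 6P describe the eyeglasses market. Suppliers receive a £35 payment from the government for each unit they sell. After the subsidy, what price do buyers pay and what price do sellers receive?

Pre-subsidy: 319 - P = -318 + 6P gives P* = 91, Q* = 228.
With the subsidy, sellers receive Ps = Pb + 35 for each unit, where Pb is the price buyers pay.
Supply in terms of Pb becomes Qs = -318 + 6(Pb + 35) = -108 + 6Pb. Setting this equal to demand: 319 - Pb = -108 + 6Pb, so Pb = 61.
Sellers receive Ps = 61 + 35 = 96; Q' = 319 − 1·61 = 258.

Buyers pay £61; sellers receive £96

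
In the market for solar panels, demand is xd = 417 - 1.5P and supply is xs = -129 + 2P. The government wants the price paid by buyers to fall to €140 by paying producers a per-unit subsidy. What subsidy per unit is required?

At a buyer price of 140, quantity demanded is 417 − 1.5·140 = 207.
Sellers supply 207 only when they receive Ps with -129 + 2·Ps = 207, i.e. Ps = 168.
s = Ps − Pb = 168 − 140 = 28.

Required subsidy s = €28 per unit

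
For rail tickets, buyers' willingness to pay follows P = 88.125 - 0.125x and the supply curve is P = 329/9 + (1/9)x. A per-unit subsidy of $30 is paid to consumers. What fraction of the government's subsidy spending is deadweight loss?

Pre-subsidy: 88.125 - 0.125x = 329/9 + (1/9)x gives x* = 3713/17 and P* = 1034/17.
With the rebate, buyers effectively pay Pb = Ps − 30, where Ps is the price sellers receive.
On the curves, Pb = 88.125 - 0.125x and Ps = 329/9 + (1/9)x; the wedge Ps − Pb = 30 gives 329/9 + (1/9)x − (88.125 - 0.125x) = 30, so x' = 5873/17.
Then Pb = 88.125 − 0.125·(5873/17) = 764/17 and Ps = 329/9 + (1/9)·(5873/17) = 1274/17.
ΔCS = ½(3713/17 + 5873/17)(1034/17 − 764/17) = 1294110/289; ΔPS = ½(3713/17 + 5873/17)(1274/17 − 1034/17) = 1150320/289.
Government spending = 30 × 5873/17 = 176190/17.
DWL = ½ × 30 × (5873/17 − 3713/17) = 32400/17; fraction = (32400/17) / (176190/17) = 1080/5873.

DWL / government spending = 1080/5873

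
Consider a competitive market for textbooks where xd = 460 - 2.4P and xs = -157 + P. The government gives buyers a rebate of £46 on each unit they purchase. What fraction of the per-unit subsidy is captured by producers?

Producer share = 12/17

Pre-subsidy: 460 - 2.4P = -157 + P gives P* = 3085/17, x* = 416/17.
With the rebate, buyers effectively pay Pb = Ps − 46, where Ps is the price sellers receive.
Demand in terms of Ps becomes xd = 460 − 2.4(Ps − 46) = 570.4 - 2.4Ps. Setting this equal to supply: 570.4 - 2.4Ps = -157 + Ps, so Ps = 3637/17.
Buyers pay Pb = 3637/17 − 46 = 2855/17; x' = -157 + 1·(3637/17) = 968/17.
Buyers' price falls by P* − Pb = 3085/17 − 2855/17 = 230/17; sellers' price rises by Ps − P* = 3637/17 − 3085/17 = 552/17.
So producers capture (552/17)/46 = 12/17 of each unit of subsidy.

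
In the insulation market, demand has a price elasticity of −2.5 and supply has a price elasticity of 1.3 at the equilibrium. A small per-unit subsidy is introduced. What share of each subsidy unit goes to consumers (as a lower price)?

For a small subsidy around the equilibrium, the benefit split depends on the relative slopes, which at a point are proportional to the elasticities.
Buyer share = εs/(εs + |εd|) = 1.3/(1.3 + 2.5) = 13/38; seller share = |εd|/(εs + |εd|) = 25/38.

Consumer share = 13/38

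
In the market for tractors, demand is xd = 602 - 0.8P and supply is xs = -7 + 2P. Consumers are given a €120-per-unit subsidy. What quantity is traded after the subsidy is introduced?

x' = 3476/7

Pre-subsidy: 602 - 0.8P = -7 + 2P gives P* = 217.5, x* = 428.
With the rebate, buyers effectively pay Pb = Ps − 120, where Ps is the price sellers receive.
Demand in terms of Ps becomes xd = 602 − 0.8(Ps − 120) = 698 - 0.8Ps. Setting this equal to supply: 698 - 0.8Ps = -7 + 2Ps, so Ps = 3525/14.
Buyers pay Pb = 3525/14 − 120 = 1845/14; x' = -7 + 2·(3525/14) = 3476/7.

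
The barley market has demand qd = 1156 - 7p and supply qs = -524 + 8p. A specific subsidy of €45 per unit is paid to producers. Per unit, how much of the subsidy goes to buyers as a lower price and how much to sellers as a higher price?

Pre-subsidy: 1156 - 7p = -524 + 8p gives p* = 112, q* = 372.
With the subsidy, sellers receive ps = pb + 45 for each unit, where pb is the price buyers pay.
Supply in terms of pb becomes qs = -524 + 8(pb + 45) = -164 + 8pb. Setting this equal to demand: 1156 - 7pb = -164 + 8pb, so pb = 88.
Sellers receive ps = 88 + 45 = 133; q' = 1156 − 7·88 = 540.
Buyers' price falls by p* − pb = 112 − 88 = 24; sellers' price rises by ps − p* = 133 − 112 = 21.

Buyers gain €24 per unit; sellers gain €21 per unit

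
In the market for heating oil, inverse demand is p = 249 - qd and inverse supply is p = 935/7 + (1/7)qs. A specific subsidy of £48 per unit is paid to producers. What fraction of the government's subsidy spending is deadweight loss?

DWL / government spending = 21/143

Pre-subsidy: 249 - q = 935/7 + (1/7)q gives q* = 101 and p* = 148.
With the subsidy, sellers receive ps = pb + 48 for each unit, where pb is the price buyers pay.
On the curves, pb = 249 - q and ps = 935/7 + (1/7)q; the wedge ps − pb = 48 gives 935/7 + (1/7)q − (249 - q) = 48, so q' = 143.
Then pb = 249 − 1·143 = 106 and ps = 935/7 + (1/7)·143 = 154.
ΔCS = ½(101 + 143)(148 − 106) = 5124; ΔPS = ½(101 + 143)(154 − 148) = 732.
Government spending = 48 × 143 = 6864.
DWL = ½ × 48 × (143 − 101) = 1008; fraction = 1008 / 6864 = 21/143.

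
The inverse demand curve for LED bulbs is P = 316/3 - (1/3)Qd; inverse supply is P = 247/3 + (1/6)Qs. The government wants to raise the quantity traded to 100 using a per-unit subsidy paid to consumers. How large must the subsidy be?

At Q = 100, from the demand curve buyers pay Pb = 316/3 − (1/3)·100 = 72; from the supply curve sellers need Ps = 247/3 + (1/6)·100 = 99.
The subsidy must fill the gap: s = Ps − Pb = 99 − 72 = 27.

Required subsidy s = 27 per unit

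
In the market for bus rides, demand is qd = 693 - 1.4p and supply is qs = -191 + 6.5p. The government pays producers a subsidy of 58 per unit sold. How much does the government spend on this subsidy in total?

Government cost = 2763642/79

Pre-subsidy: 693 - 1.4p = -191 + 6.5p gives p* = 8840/79, q* = 42371/79.
With the subsidy, sellers receive ps = pb + 58 for each unit, where pb is the price buyers pay.
Supply in terms of pb becomes qs = -191 + 6.5(pb + 58) = 186 + 6.5pb. Setting this equal to demand: 693 - 1.4pb = 186 + 6.5pb, so pb = 5070/79.
Sellers receive ps = 5070/79 + 58 = 9652/79; q' = 693 − 1.4·(5070/79) = 47649/79.
Government outlay = subsidy × quantity = 58 × 47649/79 = 2763642/79.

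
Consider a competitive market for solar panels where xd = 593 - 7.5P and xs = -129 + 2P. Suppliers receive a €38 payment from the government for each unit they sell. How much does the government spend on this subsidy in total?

Pre-subsidy: 593 - 7.5P = -129 + 2P gives P* = 76, x* = 23.
With the subsidy, sellers receive Ps = Pb + 38 for each unit, where Pb is the price buyers pay.
Supply in terms of Pb becomes xs = -129 + 2(Pb + 38) = -53 + 2Pb. Setting this equal to demand: 593 - 7.5Pb = -53 + 2Pb, so Pb = 68.
Sellers receive Ps = 68 + 38 = 106; x' = 593 − 7.5·68 = 83.
Government outlay = subsidy × quantity = 38 × 83 = 3154.

Government cost = €3154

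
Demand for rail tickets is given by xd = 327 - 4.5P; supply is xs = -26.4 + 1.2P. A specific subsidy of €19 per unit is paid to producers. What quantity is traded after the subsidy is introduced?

Pre-subsidy: 327 - 4.5P = -26.4 + 1.2P gives P* = 62, x* = 48.
With the subsidy, sellers receive Ps = Pb + 19 for each unit, where Pb is the price buyers pay.
Supply in terms of Pb becomes xs = -26.4 + 1.2(Pb + 19) = -3.6 + 1.2Pb. Setting this equal to demand: 327 - 4.5Pb = -3.6 + 1.2Pb, so Pb = 58.
Sellers receive Ps = 58 + 19 = 77; x' = 327 − 4.5·58 = 66.

x' = 66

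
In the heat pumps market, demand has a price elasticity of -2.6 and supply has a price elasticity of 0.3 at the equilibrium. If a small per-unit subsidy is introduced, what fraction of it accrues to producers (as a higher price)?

For a small subsidy around the equilibrium, the benefit split depends on the relative slopes, which at a point are proportional to the elasticities.
Buyer share = εs/(εs + |εd|) = 0.3/(0.3 + 2.6) = 3/29; seller share = |εd|/(εs + |εd|) = 26/29.
So producers capture 26/29 of the subsidy.

Producer share = 26/29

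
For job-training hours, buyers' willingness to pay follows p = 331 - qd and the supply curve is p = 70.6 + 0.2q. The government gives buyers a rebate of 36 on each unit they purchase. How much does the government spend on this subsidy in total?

Government cost = 8892

Pre-subsidy: 331 - q = 70.6 + 0.2q gives q* = 217 and p* = 114.
With the rebate, buyers effectively pay pb = ps − 36, where ps is the price sellers receive.
On the curves, pb = 331 - q and ps = 70.6 + 0.2q; the wedge ps − pb = 36 gives 70.6 + 0.2q − (331 - q) = 36, so q' = 247.
Then pb = 331 − 1·247 = 84 and ps = 70.6 + 0.2·247 = 120.
Government outlay = subsidy × quantity = 36 × 247 = 8892.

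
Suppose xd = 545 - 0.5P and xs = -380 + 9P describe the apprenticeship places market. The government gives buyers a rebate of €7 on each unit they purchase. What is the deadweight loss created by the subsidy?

Pre-subsidy: 545 - 0.5P = -380 + 9P gives P* = 1850/19, x* = 9430/19.
With the rebate, buyers effectively pay Pb = Ps − 7, where Ps is the price sellers receive.
Demand in terms of Ps becomes xd = 545 − 0.5(Ps − 7) = 548.5 - 0.5Ps. Setting this equal to supply: 548.5 - 0.5Ps = -380 + 9Ps, so Ps = 1857/19.
Buyers pay Pb = 1857/19 − 7 = 1724/19; x' = -380 + 9·(1857/19) = 9493/19.
The subsidy expands output by 9493/19 − 9430/19 = 63/19 past the efficient level; on those units the gap between marginal cost and willingness to pay runs from 0 up to 7.
DWL = ½ × 7 × 63/19 = 441/38.

Deadweight loss = 441/38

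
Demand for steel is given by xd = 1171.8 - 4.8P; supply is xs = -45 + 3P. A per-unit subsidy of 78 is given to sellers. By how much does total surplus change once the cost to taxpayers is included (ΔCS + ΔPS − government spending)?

Pre-subsidy: 1171.8 - 4.8P = -45 + 3P gives P* = 156, x* = 423.
With the subsidy, sellers receive Ps = Pb + 78 for each unit, where Pb is the price buyers pay.
Supply in terms of Pb becomes xs = -45 + 3(Pb + 78) = 189 + 3Pb. Setting this equal to demand: 1171.8 - 4.8Pb = 189 + 3Pb, so Pb = 126.
Sellers receive Ps = 126 + 78 = 204; x' = 1171.8 − 4.8·126 = 567.
ΔCS = ½(423 + 567)(156 − 126) = 14850; ΔPS = ½(423 + 567)(204 − 156) = 23760.
Government spending = 78 × 567 = 44226.
Net change = 14850 + 23760 − 44226 = -5616. The loss equals the DWL triangle ½·78·144.

Net change in total surplus = -5616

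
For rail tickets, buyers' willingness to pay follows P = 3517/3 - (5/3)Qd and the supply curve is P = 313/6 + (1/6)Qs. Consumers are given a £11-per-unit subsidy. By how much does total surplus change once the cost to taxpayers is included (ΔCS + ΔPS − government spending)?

Net change in total surplus = -£33

Pre-subsidy: 3517/3 - (5/3)Q = 313/6 + (1/6)Q gives Q* = 611 and P* = 154.
With the rebate, buyers effectively pay Pb = Ps − 11, where Ps is the price sellers receive.
On the curves, Pb = 3517/3 - (5/3)Q and Ps = 313/6 + (1/6)Q; the wedge Ps − Pb = 11 gives 313/6 + (1/6)Q − (3517/3 - (5/3)Q) = 11, so Q' = 617.
Then Pb = 3517/3 − (5/3)·617 = 144 and Ps = 313/6 + (1/6)·617 = 155.
ΔCS = ½(611 + 617)(154 − 144) = 6140; ΔPS = ½(611 + 617)(155 − 154) = 614.
Government spending = 11 × 617 = 6787.
Net change = 6140 + 614 − 6787 = -33. The loss equals the DWL triangle ½·11·6.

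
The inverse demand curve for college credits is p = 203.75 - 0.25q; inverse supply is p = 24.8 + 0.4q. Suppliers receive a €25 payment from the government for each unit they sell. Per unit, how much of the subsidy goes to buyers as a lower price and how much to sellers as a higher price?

Buyers gain 125/13 per unit; sellers gain 200/13 per unit

Pre-subsidy: 203.75 - 0.25q = 24.8 + 0.4q gives q* = 3579/13 and p* = 1754/13.
With the subsidy, sellers receive ps = pb + 25 for each unit, where pb is the price buyers pay.
On the curves, pb = 203.75 - 0.25q and ps = 24.8 + 0.4q; the wedge ps − pb = 25 gives 24.8 + 0.4q − (203.75 - 0.25q) = 25, so q' = 4079/13.
Then pb = 203.75 − 0.25·(4079/13) = 1629/13 and ps = 24.8 + 0.4·(4079/13) = 1954/13.
Buyers' price falls by p* − pb = 1754/13 − 1629/13 = 125/13; sellers' price rises by ps − p* = 1954/13 − 1754/13 = 200/13.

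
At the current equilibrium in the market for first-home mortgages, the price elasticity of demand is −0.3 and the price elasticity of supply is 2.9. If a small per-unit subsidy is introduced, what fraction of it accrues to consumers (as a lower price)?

Consumer share = 0.90625

For a small subsidy around the equilibrium, the benefit split depends on the relative slopes, which at a point are proportional to the elasticities.
Buyer share = εs/(εs + |εd|) = 2.9/(2.9 + 0.3) = 0.90625; seller share = |εd|/(εs + |εd|) = 0.09375.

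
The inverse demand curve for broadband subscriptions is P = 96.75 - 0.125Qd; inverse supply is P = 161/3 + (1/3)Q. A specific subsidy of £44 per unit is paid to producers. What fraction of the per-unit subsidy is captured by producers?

Producer share = 8/11

Pre-subsidy: 96.75 - 0.125Q = 161/3 + (1/3)Q gives Q* = 94 and P* = 85.
With the subsidy, sellers receive Ps = Pb + 44 for each unit, where Pb is the price buyers pay.
On the curves, Pb = 96.75 - 0.125Q and Ps = 161/3 + (1/3)Q; the wedge Ps − Pb = 44 gives 161/3 + (1/3)Q − (96.75 - 0.125Q) = 44, so Q' = 190.
Then Pb = 96.75 − 0.125·190 = 73 and Ps = 161/3 + (1/3)·190 = 117.
Buyers' price falls by P* − Pb = 85 − 73 = 12; sellers' price rises by Ps − P* = 117 − 85 = 32.
So producers capture 32/44 = 8/11 of each unit of subsidy.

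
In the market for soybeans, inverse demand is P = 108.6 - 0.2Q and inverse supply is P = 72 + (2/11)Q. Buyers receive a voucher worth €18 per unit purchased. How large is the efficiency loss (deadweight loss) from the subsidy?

Pre-subsidy: 108.6 - 0.2Q = 72 + (2/11)Q gives Q* = 671/7 and P* = 626/7.
With the rebate, buyers effectively pay Pb = Ps − 18, where Ps is the price sellers receive.
On the curves, Pb = 108.6 - 0.2Q and Ps = 72 + (2/11)Q; the wedge Ps − Pb = 18 gives 72 + (2/11)Q − (108.6 - 0.2Q) = 18, so Q' = 143.
Then Pb = 108.6 − 0.2·143 = 80 and Ps = 72 + (2/11)·143 = 98.
The subsidy expands output by 143 − 671/7 = 330/7 past the efficient level; on those units the gap between marginal cost and willingness to pay runs from 0 up to 18.
DWL = ½ × 18 × 330/7 = 2970/7.

Deadweight loss = 2970/7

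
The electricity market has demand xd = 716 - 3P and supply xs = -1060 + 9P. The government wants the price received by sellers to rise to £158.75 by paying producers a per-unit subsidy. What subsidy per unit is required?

Required subsidy s = £43 per unit

At a seller price of 158.75, quantity supplied is -1060 + 9·158.75 = 368.75.
Buyers absorb 368.75 only when they pay Pb with 716 − 3·Pb = 368.75, i.e. Pb = 115.75.
s = Ps − Pb = 158.75 − 115.75 = 43.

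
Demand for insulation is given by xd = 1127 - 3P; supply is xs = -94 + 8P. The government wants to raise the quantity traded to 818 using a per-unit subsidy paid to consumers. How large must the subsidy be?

Required subsidy s = 11 per unit

At x = 818, invert demand for the buyer price: Pb = (1127 − 818)/3 = 103; invert supply for the seller price: Ps = (818 − (-94))/8 = 114.
The subsidy must fill the gap: s = Ps − Pb = 114 − 103 = 11.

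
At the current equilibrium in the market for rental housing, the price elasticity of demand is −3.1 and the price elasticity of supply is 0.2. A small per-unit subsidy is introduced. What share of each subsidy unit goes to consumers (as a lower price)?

Consumer share = 2/33

For a small subsidy around the equilibrium, the benefit split depends on the relative slopes, which at a point are proportional to the elasticities.
Buyer share = εs/(εs + |εd|) = 0.2/(0.2 + 3.1) = 2/33; seller share = |εd|/(εs + |εd|) = 31/33.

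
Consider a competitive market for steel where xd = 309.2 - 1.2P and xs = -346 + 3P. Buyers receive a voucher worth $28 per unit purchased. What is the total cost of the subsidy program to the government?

Pre-subsidy: 309.2 - 1.2P = -346 + 3P gives P* = 156, x* = 122.
With the rebate, buyers effectively pay Pb = Ps − 28, where Ps is the price sellers receive.
Demand in terms of Ps becomes xd = 309.2 − 1.2(Ps − 28) = 342.8 - 1.2Ps. Setting this equal to supply: 342.8 - 1.2Ps = -346 + 3Ps, so Ps = 164.
Buyers pay Pb = 164 − 28 = 136; x' = -346 + 3·164 = 146.
Government outlay = subsidy × quantity = 28 × 146 = 4088.

Government cost = $4088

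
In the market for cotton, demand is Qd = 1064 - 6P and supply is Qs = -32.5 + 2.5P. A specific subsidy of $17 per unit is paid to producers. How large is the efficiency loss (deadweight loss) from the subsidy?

Deadweight loss = $255

Pre-subsidy: 1064 - 6P = -32.5 + 2.5P gives P* = 129, Q* = 290.
With the subsidy, sellers receive Ps = Pb + 17 for each unit, where Pb is the price buyers pay.
Supply in terms of Pb becomes Qs = -32.5 + 2.5(Pb + 17) = 10 + 2.5Pb. Setting this equal to demand: 1064 - 6Pb = 10 + 2.5Pb, so Pb = 124.
Sellers receive Ps = 124 + 17 = 141; Q' = 1064 − 6·124 = 320.
The subsidy expands output by 320 − 290 = 30 past the efficient level; on those units the gap between marginal cost and willingness to pay runs from 0 up to 17.
DWL = ½ × 17 × 30 = 255.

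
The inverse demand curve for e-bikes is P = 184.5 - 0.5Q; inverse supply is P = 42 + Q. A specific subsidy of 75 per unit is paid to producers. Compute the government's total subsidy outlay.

Pre-subsidy: 184.5 - 0.5Q = 42 + Q gives Q* = 95 and P* = 137.
With the subsidy, sellers receive Ps = Pb + 75 for each unit, where Pb is the price buyers pay.
On the curves, Pb = 184.5 - 0.5Q and Ps = 42 + Q; the wedge Ps − Pb = 75 gives 42 + Q − (184.5 - 0.5Q) = 75, so Q' = 145.
Then Pb = 184.5 − 0.5·145 = 112 and Ps = 42 + 1·145 = 187.
Government outlay = subsidy × quantity = 75 × 145 = 10875.

Government cost = 10875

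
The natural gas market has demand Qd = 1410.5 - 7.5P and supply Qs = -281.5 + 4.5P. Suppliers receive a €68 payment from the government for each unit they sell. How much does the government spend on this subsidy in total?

Pre-subsidy: 1410.5 - 7.5P = -281.5 + 4.5P gives P* = 141, Q* = 353.
With the subsidy, sellers receive Ps = Pb + 68 for each unit, where Pb is the price buyers pay.
Supply in terms of Pb becomes Qs = -281.5 + 4.5(Pb + 68) = 24.5 + 4.5Pb. Setting this equal to demand: 1410.5 - 7.5Pb = 24.5 + 4.5Pb, so Pb = 115.5.
Sellers receive Ps = 115.5 + 68 = 183.5; Q' = 1410.5 − 7.5·115.5 = 544.25.
Government outlay = subsidy × quantity = 68 × 544.25 = 37009.

Government cost = €37009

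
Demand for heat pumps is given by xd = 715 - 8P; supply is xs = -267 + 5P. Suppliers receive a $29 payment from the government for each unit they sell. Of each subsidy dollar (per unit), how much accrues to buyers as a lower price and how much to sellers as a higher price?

Pre-subsidy: 715 - 8P = -267 + 5P gives P* = 982/13, x* = 1439/13.
With the subsidy, sellers receive Ps = Pb + 29 for each unit, where Pb is the price buyers pay.
Supply in terms of Pb becomes xs = -267 + 5(Pb + 29) = -122 + 5Pb. Setting this equal to demand: 715 - 8Pb = -122 + 5Pb, so Pb = 837/13.
Sellers receive Ps = 837/13 + 29 = 1214/13; x' = 715 − 8·(837/13) = 2599/13.
Buyers' price falls by P* − Pb = 982/13 − 837/13 = 145/13; sellers' price rises by Ps − P* = 1214/13 − 982/13 = 232/13.

Buyers gain 145/13 per unit; sellers gain 232/13 per unit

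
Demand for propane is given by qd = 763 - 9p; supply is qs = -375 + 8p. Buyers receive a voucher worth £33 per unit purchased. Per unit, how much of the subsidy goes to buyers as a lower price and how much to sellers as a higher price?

Buyers gain 264/17 per unit; sellers gain 297/17 per unit

Pre-subsidy: 763 - 9p = -375 + 8p gives p* = 1138/17, q* = 2729/17.
With the rebate, buyers effectively pay pb = ps − 33, where ps is the price sellers receive.
Demand in terms of ps becomes qd = 763 − 9(ps − 33) = 1060 - 9ps. Setting this equal to supply: 1060 - 9ps = -375 + 8ps, so ps = 1435/17.
Buyers pay pb = 1435/17 − 33 = 874/17; q' = -375 + 8·(1435/17) = 5105/17.
Buyers' price falls by p* − pb = 1138/17 − 874/17 = 264/17; sellers' price rises by ps − p* = 1435/17 − 1138/17 = 297/17.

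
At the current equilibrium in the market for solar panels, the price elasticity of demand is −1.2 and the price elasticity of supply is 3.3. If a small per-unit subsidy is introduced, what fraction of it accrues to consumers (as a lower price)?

Consumer share = 11/15

For a small subsidy around the equilibrium, the benefit split depends on the relative slopes, which at a point are proportional to the elasticities.
Buyer share = εs/(εs + |εd|) = 3.3/(3.3 + 1.2) = 11/15; seller share = |εd|/(εs + |εd|) = 4/15.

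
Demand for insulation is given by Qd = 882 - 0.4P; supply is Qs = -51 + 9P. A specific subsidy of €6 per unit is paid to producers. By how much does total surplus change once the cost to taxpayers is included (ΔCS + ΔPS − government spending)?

Pre-subsidy: 882 - 0.4P = -51 + 9P gives P* = 4665/47, Q* = 39588/47.
With the subsidy, sellers receive Ps = Pb + 6 for each unit, where Pb is the price buyers pay.
Supply in terms of Pb becomes Qs = -51 + 9(Pb + 6) = 3 + 9Pb. Setting this equal to demand: 882 - 0.4Pb = 3 + 9Pb, so Pb = 4395/47.
Sellers receive Ps = 4395/47 + 6 = 4677/47; Q' = 882 − 0.4·(4395/47) = 39696/47.
ΔCS = ½(39588/47 + 39696/47)(4665/47 − 4395/47) = 10703340/2209; ΔPS = ½(39588/47 + 39696/47)(4677/47 − 4665/47) = 475704/2209.
Government spending = 6 × 39696/47 = 238176/47.
Net change = 10703340/2209 + 475704/2209 − 238176/47 = -324/47. The loss equals the DWL triangle ½·6·108/47.

Net change in total surplus = -324/47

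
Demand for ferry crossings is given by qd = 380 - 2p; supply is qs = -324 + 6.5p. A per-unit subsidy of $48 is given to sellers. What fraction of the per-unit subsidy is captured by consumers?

Consumer share = 13/17

Pre-subsidy: 380 - 2p = -324 + 6.5p gives p* = 1408/17, q* = 3644/17.
With the subsidy, sellers receive ps = pb + 48 for each unit, where pb is the price buyers pay.
Supply in terms of pb becomes qs = -324 + 6.5(pb + 48) = -12 + 6.5pb. Setting this equal to demand: 380 - 2pb = -12 + 6.5pb, so pb = 784/17.
Sellers receive ps = 784/17 + 48 = 1600/17; q' = 380 − 2·(784/17) = 4892/17.
Buyers' price falls by p* − pb = 1408/17 − 784/17 = 624/17; sellers' price rises by ps − p* = 1600/17 − 1408/17 = 192/17.
So consumers capture (624/17)/48 = 13/17 of each unit of subsidy.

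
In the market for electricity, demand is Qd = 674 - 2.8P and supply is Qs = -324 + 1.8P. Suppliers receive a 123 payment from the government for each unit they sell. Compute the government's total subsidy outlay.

Government cost = 2847204/115

Pre-subsidy: 674 - 2.8P = -324 + 1.8P gives P* = 4990/23, Q* = 1530/23.
With the subsidy, sellers receive Ps = Pb + 123 for each unit, where Pb is the price buyers pay.
Supply in terms of Pb becomes Qs = -324 + 1.8(Pb + 123) = -102.6 + 1.8Pb. Setting this equal to demand: 674 - 2.8Pb = -102.6 + 1.8Pb, so Pb = 3883/23.
Sellers receive Ps = 3883/23 + 123 = 6712/23; Q' = 674 − 2.8·(3883/23) = 23148/115.
Government outlay = subsidy × quantity = 123 × 23148/115 = 2847204/115.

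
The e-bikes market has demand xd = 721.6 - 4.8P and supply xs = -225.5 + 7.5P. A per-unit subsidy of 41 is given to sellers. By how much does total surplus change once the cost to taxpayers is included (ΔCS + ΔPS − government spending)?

Pre-subsidy: 721.6 - 4.8P = -225.5 + 7.5P gives P* = 77, x* = 352.
With the subsidy, sellers receive Ps = Pb + 41 for each unit, where Pb is the price buyers pay.
Supply in terms of Pb becomes xs = -225.5 + 7.5(Pb + 41) = 82 + 7.5Pb. Setting this equal to demand: 721.6 - 4.8Pb = 82 + 7.5Pb, so Pb = 52.
Sellers receive Ps = 52 + 41 = 93; x' = 721.6 − 4.8·52 = 472.
ΔCS = ½(352 + 472)(77 − 52) = 10300; ΔPS = ½(352 + 472)(93 − 77) = 6592.
Government spending = 41 × 472 = 19352.
Net change = 10300 + 6592 − 19352 = -2460. The loss equals the DWL triangle ½·41·120.

Net change in total surplus = -2460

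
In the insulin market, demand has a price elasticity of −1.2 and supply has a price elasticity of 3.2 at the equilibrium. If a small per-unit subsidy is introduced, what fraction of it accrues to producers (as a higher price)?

For a small subsidy around the equilibrium, the benefit split depends on the relative slopes, which at a point are proportional to the elasticities.
Buyer share = εs/(εs + |εd|) = 3.2/(3.2 + 1.2) = 8/11; seller share = |εd|/(εs + |εd|) = 3/11.
So producers capture 3/11 of the subsidy.

Producer share = 3/11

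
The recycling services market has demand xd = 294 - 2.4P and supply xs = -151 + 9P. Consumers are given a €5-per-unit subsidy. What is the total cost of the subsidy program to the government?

Government cost = 19930/19

Pre-subsidy: 294 - 2.4P = -151 + 9P gives P* = 2225/57, x* = 3806/19.
With the rebate, buyers effectively pay Pb = Ps − 5, where Ps is the price sellers receive.
Demand in terms of Ps becomes xd = 294 − 2.4(Ps − 5) = 306 - 2.4Ps. Setting this equal to supply: 306 - 2.4Ps = -151 + 9Ps, so Ps = 2285/57.
Buyers pay Pb = 2285/57 − 5 = 2000/57; x' = -151 + 9·(2285/57) = 3986/19.
Government outlay = subsidy × quantity = 5 × 3986/19 = 19930/19.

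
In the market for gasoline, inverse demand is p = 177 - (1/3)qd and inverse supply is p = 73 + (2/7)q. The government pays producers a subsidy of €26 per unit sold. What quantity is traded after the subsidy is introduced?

Pre-subsidy: 177 - (1/3)q = 73 + (2/7)q gives q* = 168 and p* = 121.
With the subsidy, sellers receive ps = pb + 26 for each unit, where pb is the price buyers pay.
On the curves, pb = 177 - (1/3)q and ps = 73 + (2/7)q; the wedge ps − pb = 26 gives 73 + (2/7)q − (177 - (1/3)q) = 26, so q' = 210.
Then pb = 177 − (1/3)·210 = 107 and ps = 73 + (2/7)·210 = 133.

q' = 210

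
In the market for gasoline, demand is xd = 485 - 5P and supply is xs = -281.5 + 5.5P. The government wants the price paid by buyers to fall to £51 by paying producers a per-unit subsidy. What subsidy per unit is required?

Required subsidy s = £42 per unit

At a buyer price of 51, quantity demanded is 485 − 5·51 = 230.
Sellers supply 230 only when they receive Ps with -281.5 + 5.5·Ps = 230, i.e. Ps = 93.
s = Ps − Pb = 93 − 51 = 42.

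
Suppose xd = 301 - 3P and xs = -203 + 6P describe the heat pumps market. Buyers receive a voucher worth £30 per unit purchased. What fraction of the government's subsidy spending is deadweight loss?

DWL / government spending = 30/193

Pre-subsidy: 301 - 3P = -203 + 6P gives P* = 56, x* = 133.
With the rebate, buyers effectively pay Pb = Ps − 30, where Ps is the price sellers receive.
Demand in terms of Ps becomes xd = 301 − 3(Ps − 30) = 391 - 3Ps. Setting this equal to supply: 391 - 3Ps = -203 + 6Ps, so Ps = 66.
Buyers pay Pb = 66 − 30 = 36; x' = -203 + 6·66 = 193.
ΔCS = ½(133 + 193)(56 − 36) = 3260; ΔPS = ½(133 + 193)(66 − 56) = 1630.
Government spending = 30 × 193 = 5790.
DWL = ½ × 30 × (193 − 133) = 900; fraction = 900 / 5790 = 30/193.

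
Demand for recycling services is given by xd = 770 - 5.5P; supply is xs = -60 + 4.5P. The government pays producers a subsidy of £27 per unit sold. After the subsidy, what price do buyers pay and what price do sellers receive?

Buyers pay £70.85; sellers receive £97.85

Pre-subsidy: 770 - 5.5P = -60 + 4.5P gives P* = 83, x* = 313.5.
With the subsidy, sellers receive Ps = Pb + 27 for each unit, where Pb is the price buyers pay.
Supply in terms of Pb becomes xs = -60 + 4.5(Pb + 27) = 61.5 + 4.5Pb. Setting this equal to demand: 770 - 5.5Pb = 61.5 + 4.5Pb, so Pb = 70.85.
Sellers receive Ps = 70.85 + 27 = 97.85; x' = 770 − 5.5·70.85 = 380.325.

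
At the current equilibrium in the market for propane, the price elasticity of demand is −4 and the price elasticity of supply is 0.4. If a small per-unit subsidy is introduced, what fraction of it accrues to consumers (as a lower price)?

Consumer share = 1/11

For a small subsidy around the equilibrium, the benefit split depends on the relative slopes, which at a point are proportional to the elasticities.
Buyer share = εs/(εs + |εd|) = 0.4/(0.4 + 4) = 1/11; seller share = |εd|/(εs + |εd|) = 10/11.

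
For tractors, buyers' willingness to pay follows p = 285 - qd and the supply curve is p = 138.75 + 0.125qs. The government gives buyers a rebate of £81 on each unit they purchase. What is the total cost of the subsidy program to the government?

Government cost = £16362

Pre-subsidy: 285 - q = 138.75 + 0.125q gives q* = 130 and p* = 155.
With the rebate, buyers effectively pay pb = ps − 81, where ps is the price sellers receive.
On the curves, pb = 285 - q and ps = 138.75 + 0.125q; the wedge ps − pb = 81 gives 138.75 + 0.125q − (285 - q) = 81, so q' = 202.
Then pb = 285 − 1·202 = 83 and ps = 138.75 + 0.125·202 = 164.
Government outlay = subsidy × quantity = 81 × 202 = 16362.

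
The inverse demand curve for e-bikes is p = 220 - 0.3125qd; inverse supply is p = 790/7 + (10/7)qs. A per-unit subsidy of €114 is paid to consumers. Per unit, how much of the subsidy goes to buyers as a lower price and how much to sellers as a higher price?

Buyers gain 266/13 per unit; sellers gain 1216/13 per unit

Pre-subsidy: 220 - 0.3125q = 790/7 + (10/7)q gives q* = 800/13 and p* = 2610/13.
With the rebate, buyers effectively pay pb = ps − 114, where ps is the price sellers receive.
On the curves, pb = 220 - 0.3125q and ps = 790/7 + (10/7)q; the wedge ps − pb = 114 gives 790/7 + (10/7)q − (220 - 0.3125q) = 114, so q' = 8256/65.
Then pb = 220 − 0.3125·(8256/65) = 2344/13 and ps = 790/7 + (10/7)·(8256/65) = 3826/13.
Buyers' price falls by p* − pb = 2610/13 − 2344/13 = 266/13; sellers' price rises by ps − p* = 3826/13 − 2610/13 = 1216/13.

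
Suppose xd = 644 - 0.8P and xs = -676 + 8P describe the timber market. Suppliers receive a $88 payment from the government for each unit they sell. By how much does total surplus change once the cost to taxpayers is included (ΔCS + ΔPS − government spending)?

Pre-subsidy: 644 - 0.8P = -676 + 8P gives P* = 150, x* = 524.
With the subsidy, sellers receive Ps = Pb + 88 for each unit, where Pb is the price buyers pay.
Supply in terms of Pb becomes xs = -676 + 8(Pb + 88) = 28 + 8Pb. Setting this equal to demand: 644 - 0.8Pb = 28 + 8Pb, so Pb = 70.
Sellers receive Ps = 70 + 88 = 158; x' = 644 − 0.8·70 = 588.
ΔCS = ½(524 + 588)(150 − 70) = 44480; ΔPS = ½(524 + 588)(158 − 150) = 4448.
Government spending = 88 × 588 = 51744.
Net change = 44480 + 4448 − 51744 = -2816. The loss equals the DWL triangle ½·88·64.

Net change in total surplus = -$2816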